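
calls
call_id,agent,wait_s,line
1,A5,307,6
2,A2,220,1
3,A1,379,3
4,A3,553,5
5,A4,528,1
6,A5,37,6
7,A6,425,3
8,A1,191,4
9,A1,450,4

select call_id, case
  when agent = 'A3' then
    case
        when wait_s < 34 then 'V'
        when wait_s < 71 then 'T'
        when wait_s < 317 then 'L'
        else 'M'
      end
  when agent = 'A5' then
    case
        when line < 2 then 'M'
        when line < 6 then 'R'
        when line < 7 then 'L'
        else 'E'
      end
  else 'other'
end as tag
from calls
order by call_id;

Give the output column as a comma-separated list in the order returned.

call_id=1: agent='A5' → inner[line < 7] → L
call_id=2: agent='A2' → outer ELSE → other
call_id=3: agent='A1' → outer ELSE → other
call_id=4: agent='A3' → inner[ELSE] → M
call_id=5: agent='A4' → outer ELSE → other
call_id=6: agent='A5' → inner[line < 7] → L
call_id=7: agent='A6' → outer ELSE → other
call_id=8: agent='A1' → outer ELSE → other
call_id=9: agent='A1' → outer ELSE → other

L, other, other, M, other, L, other, other, other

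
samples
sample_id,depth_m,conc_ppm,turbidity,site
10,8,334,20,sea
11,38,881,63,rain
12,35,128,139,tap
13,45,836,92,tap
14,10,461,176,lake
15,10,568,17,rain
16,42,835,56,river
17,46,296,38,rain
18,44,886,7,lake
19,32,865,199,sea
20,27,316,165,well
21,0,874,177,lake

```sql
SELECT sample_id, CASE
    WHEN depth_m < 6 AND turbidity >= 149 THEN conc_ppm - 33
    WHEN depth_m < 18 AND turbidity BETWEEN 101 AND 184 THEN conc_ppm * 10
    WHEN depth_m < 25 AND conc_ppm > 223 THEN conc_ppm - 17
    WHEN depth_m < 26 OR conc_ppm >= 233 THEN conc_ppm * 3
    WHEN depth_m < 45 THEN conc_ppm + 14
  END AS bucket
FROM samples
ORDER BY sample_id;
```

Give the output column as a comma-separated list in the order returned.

sample_id=10: depth_m < 25 AND conc_ppm > 223 → 317
sample_id=11: depth_m < 26 OR conc_ppm >= 233 → 2643
sample_id=12: depth_m < 45 → 142
sample_id=13: depth_m < 26 OR conc_ppm >= 233 → 2508
sample_id=14: depth_m < 18 AND turbidity BETWEEN 101 AND 184 → 4610
sample_id=15: depth_m < 25 AND conc_ppm > 223 → 551
sample_id=16: depth_m < 26 OR conc_ppm >= 233 → 2505
sample_id=17: depth_m < 26 OR conc_ppm >= 233 → 888
sample_id=18: depth_m < 26 OR conc_ppm >= 233 → 2658
sample_id=19: depth_m < 26 OR conc_ppm >= 233 → 2595
sample_id=20: depth_m < 26 OR conc_ppm >= 233 → 948
sample_id=21: depth_m < 6 AND turbidity >= 149 → 841

317, 2643, 142, 2508, 4610, 551, 2505, 888, 2658, 2595, 948, 841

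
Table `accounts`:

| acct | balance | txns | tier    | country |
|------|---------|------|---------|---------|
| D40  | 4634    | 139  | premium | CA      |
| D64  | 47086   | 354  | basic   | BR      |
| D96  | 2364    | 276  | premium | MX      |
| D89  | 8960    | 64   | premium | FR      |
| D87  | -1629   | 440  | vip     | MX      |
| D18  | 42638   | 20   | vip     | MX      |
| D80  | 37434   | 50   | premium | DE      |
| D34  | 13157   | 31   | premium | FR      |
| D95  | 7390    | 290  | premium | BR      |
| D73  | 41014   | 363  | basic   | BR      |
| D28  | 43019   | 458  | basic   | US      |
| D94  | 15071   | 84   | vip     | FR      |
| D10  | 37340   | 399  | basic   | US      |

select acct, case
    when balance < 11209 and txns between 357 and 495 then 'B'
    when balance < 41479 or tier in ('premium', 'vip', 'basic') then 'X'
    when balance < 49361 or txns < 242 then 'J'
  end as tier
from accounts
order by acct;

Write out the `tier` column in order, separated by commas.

acct=D10: balance < 41479 or tier in ('premium', 'vip', 'basic') → X
acct=D18: balance < 41479 or tier in ('premium', 'vip', 'basic') → X
acct=D28: balance < 41479 or tier in ('premium', 'vip', 'basic') → X
acct=D34: balance < 41479 or tier in ('premium', 'vip', 'basic') → X
acct=D40: balance < 41479 or tier in ('premium', 'vip', 'basic') → X
acct=D64: balance < 41479 or tier in ('premium', 'vip', 'basic') → X
acct=D73: balance < 41479 or tier in ('premium', 'vip', 'basic') → X
acct=D80: balance < 41479 or tier in ('premium', 'vip', 'basic') → X
acct=D87: balance < 11209 and txns between 357 and 495 → B
acct=D89: balance < 41479 or tier in ('premium', 'vip', 'basic') → X
acct=D94: balance < 41479 or tier in ('premium', 'vip', 'basic') → X
acct=D95: balance < 41479 or tier in ('premium', 'vip', 'basic') → X
acct=D96: balance < 41479 or tier in ('premium', 'vip', 'basic') → X

X, X, X, X, X, X, X, X, B, X, X, X, X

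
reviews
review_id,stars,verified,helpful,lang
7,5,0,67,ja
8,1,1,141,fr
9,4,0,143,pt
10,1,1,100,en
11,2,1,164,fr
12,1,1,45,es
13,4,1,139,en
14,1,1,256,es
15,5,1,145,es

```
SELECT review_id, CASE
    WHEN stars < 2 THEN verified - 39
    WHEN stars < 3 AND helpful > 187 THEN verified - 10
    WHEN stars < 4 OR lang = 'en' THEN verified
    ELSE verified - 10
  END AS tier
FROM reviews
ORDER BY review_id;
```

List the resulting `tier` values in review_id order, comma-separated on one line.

review_id=7: ELSE → -10
review_id=8: stars < 2 → -38
review_id=9: ELSE → -10
review_id=10: stars < 2 → -38
review_id=11: stars < 4 OR lang = 'en' → 1
review_id=12: stars < 2 → -38
review_id=13: stars < 4 OR lang = 'en' → 1
review_id=14: stars < 2 → -38
review_id=15: ELSE → -9

-10, -38, -10, -38, 1, -38, 1, -38, -9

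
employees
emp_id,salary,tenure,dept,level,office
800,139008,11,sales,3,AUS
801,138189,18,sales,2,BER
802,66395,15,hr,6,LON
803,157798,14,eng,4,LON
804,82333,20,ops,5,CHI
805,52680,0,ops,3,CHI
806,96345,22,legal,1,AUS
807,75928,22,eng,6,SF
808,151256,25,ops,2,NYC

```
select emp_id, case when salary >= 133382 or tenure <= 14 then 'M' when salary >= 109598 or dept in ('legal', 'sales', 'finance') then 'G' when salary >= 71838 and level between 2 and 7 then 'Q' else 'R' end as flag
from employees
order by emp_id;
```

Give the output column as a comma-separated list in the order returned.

M, M, R, M, Q, M, G, Q, M

emp_id=800: salary >= 133382 or tenure <= 14 → M
emp_id=801: salary >= 133382 or tenure <= 14 → M
emp_id=802: ELSE → R
emp_id=803: salary >= 133382 or tenure <= 14 → M
emp_id=804: salary >= 71838 and level between 2 and 7 → Q
emp_id=805: salary >= 133382 or tenure <= 14 → M
emp_id=806: salary >= 109598 or dept in ('legal', 'sales', 'finance') → G
emp_id=807: salary >= 71838 and level between 2 and 7 → Q
emp_id=808: salary >= 133382 or tenure <= 14 → M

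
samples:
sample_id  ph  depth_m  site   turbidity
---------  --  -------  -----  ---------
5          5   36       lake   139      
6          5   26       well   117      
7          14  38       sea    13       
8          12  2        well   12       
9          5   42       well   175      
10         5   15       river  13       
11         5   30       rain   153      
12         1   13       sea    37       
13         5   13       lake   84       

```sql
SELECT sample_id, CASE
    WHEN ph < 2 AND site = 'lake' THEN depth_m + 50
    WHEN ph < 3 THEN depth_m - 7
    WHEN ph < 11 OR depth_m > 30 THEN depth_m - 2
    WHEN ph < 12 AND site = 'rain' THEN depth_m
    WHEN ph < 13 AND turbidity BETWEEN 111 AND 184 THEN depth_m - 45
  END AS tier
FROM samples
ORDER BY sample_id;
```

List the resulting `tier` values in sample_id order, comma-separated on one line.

sample_id=5: ph < 11 OR depth_m > 30 → 34
sample_id=6: ph < 11 OR depth_m > 30 → 24
sample_id=7: ph < 11 OR depth_m > 30 → 36
sample_id=8: (no match → NULL) → NULL
sample_id=9: ph < 11 OR depth_m > 30 → 40
sample_id=10: ph < 11 OR depth_m > 30 → 13
sample_id=11: ph < 11 OR depth_m > 30 → 28
sample_id=12: ph < 3 → 6
sample_id=13: ph < 11 OR depth_m > 30 → 11

34, 24, 36, NULL, 40, 13, 28, 6, 11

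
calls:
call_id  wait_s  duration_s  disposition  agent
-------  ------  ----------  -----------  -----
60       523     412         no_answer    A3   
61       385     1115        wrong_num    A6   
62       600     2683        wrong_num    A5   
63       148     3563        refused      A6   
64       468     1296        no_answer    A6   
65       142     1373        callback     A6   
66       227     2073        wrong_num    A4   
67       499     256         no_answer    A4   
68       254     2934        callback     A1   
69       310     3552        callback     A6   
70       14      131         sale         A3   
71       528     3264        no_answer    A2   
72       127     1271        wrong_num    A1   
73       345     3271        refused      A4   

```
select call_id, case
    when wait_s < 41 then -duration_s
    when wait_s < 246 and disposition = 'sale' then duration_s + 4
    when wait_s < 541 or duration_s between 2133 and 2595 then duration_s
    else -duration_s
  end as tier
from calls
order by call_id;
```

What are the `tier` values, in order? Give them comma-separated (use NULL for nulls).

412, 1115, -2683, 3563, 1296, 1373, 2073, 256, 2934, 3552, -131, 3264, 1271, 3271

call_id=60: wait_s < 541 or duration_s between 2133 and 2595 → 412
call_id=61: wait_s < 541 or duration_s between 2133 and 2595 → 1115
call_id=62: ELSE → -2683
call_id=63: wait_s < 541 or duration_s between 2133 and 2595 → 3563
call_id=64: wait_s < 541 or duration_s between 2133 and 2595 → 1296
call_id=65: wait_s < 541 or duration_s between 2133 and 2595 → 1373
call_id=66: wait_s < 541 or duration_s between 2133 and 2595 → 2073
call_id=67: wait_s < 541 or duration_s between 2133 and 2595 → 256
call_id=68: wait_s < 541 or duration_s between 2133 and 2595 → 2934
call_id=69: wait_s < 541 or duration_s between 2133 and 2595 → 3552
call_id=70: wait_s < 41 → -131
call_id=71: wait_s < 541 or duration_s between 2133 and 2595 → 3264
call_id=72: wait_s < 541 or duration_s between 2133 and 2595 → 1271
call_id=73: wait_s < 541 or duration_s between 2133 and 2595 → 3271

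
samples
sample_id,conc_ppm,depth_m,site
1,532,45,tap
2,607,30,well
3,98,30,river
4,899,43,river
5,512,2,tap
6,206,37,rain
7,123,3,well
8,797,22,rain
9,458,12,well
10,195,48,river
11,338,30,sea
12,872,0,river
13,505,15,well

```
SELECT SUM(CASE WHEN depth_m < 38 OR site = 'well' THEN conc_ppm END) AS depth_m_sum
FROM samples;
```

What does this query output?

4516

sample_id=1: ✗
sample_id=2: ✓ → 607
sample_id=3: ✓ → 98
sample_id=4: ✗
sample_id=5: ✓ → 512
sample_id=6: ✓ → 206
sample_id=7: ✓ → 123
sample_id=8: ✓ → 797
sample_id=9: ✓ → 458
sample_id=10: ✗
sample_id=11: ✓ → 338
sample_id=12: ✓ → 872
sample_id=13: ✓ → 505
depth_m_sum = 607 + 98 + 512 + 206 + 123 + 797 + 458 + 338 + 872 + 505 = 4516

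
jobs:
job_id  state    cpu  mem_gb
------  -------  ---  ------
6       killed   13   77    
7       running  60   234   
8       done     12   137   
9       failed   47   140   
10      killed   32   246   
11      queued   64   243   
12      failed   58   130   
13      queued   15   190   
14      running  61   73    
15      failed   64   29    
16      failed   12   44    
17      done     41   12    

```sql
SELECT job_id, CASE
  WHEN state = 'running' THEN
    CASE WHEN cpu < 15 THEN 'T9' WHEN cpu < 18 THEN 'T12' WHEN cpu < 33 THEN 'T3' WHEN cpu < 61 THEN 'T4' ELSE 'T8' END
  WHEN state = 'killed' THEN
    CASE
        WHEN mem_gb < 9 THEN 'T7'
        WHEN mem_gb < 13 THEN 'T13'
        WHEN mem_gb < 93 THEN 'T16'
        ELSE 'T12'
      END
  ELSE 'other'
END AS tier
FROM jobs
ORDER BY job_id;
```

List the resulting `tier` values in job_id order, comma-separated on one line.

job_id=6: state='killed' → inner[mem_gb < 93] → T16
job_id=7: state='running' → inner[cpu < 61] → T4
job_id=8: state='done' → outer ELSE → other
job_id=9: state='failed' → outer ELSE → other
job_id=10: state='killed' → inner[ELSE] → T12
job_id=11: state='queued' → outer ELSE → other
job_id=12: state='failed' → outer ELSE → other
job_id=13: state='queued' → outer ELSE → other
job_id=14: state='running' → inner[ELSE] → T8
job_id=15: state='failed' → outer ELSE → other
job_id=16: state='failed' → outer ELSE → other
job_id=17: state='done' → outer ELSE → other

T16, T4, other, other, T12, other, other, other, T8, other, other, other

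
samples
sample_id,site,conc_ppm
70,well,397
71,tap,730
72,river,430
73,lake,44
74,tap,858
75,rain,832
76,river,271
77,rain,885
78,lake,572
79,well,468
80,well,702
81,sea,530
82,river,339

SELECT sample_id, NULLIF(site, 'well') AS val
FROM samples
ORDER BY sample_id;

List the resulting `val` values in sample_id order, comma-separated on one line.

sample_id=70: site=well vs well: equal → NULL
sample_id=71: site=tap vs well: differ → tap
sample_id=72: site=river vs well: differ → river
sample_id=73: site=lake vs well: differ → lake
sample_id=74: site=tap vs well: differ → tap
sample_id=75: site=rain vs well: differ → rain
sample_id=76: site=river vs well: differ → river
sample_id=77: site=rain vs well: differ → rain
sample_id=78: site=lake vs well: differ → lake
sample_id=79: site=well vs well: equal → NULL
sample_id=80: site=well vs well: equal → NULL
sample_id=81: site=sea vs well: differ → sea
sample_id=82: site=river vs well: differ → river

NULL, tap, river, lake, tap, rain, river, rain, lake, NULL, NULL, sea, river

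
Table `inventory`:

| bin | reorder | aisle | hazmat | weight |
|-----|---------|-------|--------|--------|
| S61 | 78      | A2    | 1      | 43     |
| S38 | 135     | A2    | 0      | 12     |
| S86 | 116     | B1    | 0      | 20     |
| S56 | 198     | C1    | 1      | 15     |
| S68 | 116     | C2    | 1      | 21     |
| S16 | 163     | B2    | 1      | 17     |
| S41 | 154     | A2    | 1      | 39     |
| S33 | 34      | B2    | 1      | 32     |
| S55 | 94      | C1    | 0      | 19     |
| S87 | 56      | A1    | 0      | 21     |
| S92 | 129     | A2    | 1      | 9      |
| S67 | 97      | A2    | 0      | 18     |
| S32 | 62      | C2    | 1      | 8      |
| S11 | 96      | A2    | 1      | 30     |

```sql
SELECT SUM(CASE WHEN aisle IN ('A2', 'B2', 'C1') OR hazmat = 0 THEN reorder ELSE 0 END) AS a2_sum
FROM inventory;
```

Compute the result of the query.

bin=S61: ✓ → 78
bin=S38: ✓ → 135
bin=S86: ✓ → 116
bin=S56: ✓ → 198
bin=S68: ✗
bin=S16: ✓ → 163
bin=S41: ✓ → 154
bin=S33: ✓ → 34
bin=S55: ✓ → 94
bin=S87: ✓ → 56
bin=S92: ✓ → 129
bin=S67: ✓ → 97
bin=S32: ✗
bin=S11: ✓ → 96
a2_sum = 78 + 135 + 116 + 198 + 163 + 154 + 34 + 94 + 56 + 129 + 97 + 96 = 1350

1350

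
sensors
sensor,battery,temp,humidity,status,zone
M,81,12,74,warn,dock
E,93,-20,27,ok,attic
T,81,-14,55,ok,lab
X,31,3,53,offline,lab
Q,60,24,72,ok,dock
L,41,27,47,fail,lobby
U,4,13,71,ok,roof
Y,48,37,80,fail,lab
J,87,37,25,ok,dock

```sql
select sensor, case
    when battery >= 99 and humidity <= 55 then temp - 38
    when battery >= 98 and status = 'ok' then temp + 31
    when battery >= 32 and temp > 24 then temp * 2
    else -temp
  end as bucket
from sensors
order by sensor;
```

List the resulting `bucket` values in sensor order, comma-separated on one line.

20, 74, 54, -12, -24, 14, -13, -3, 74

sensor=E: ELSE → 20
sensor=J: battery >= 32 and temp > 24 → 74
sensor=L: battery >= 32 and temp > 24 → 54
sensor=M: ELSE → -12
sensor=Q: ELSE → -24
sensor=T: ELSE → 14
sensor=U: ELSE → -13
sensor=X: ELSE → -3
sensor=Y: battery >= 32 and temp > 24 → 74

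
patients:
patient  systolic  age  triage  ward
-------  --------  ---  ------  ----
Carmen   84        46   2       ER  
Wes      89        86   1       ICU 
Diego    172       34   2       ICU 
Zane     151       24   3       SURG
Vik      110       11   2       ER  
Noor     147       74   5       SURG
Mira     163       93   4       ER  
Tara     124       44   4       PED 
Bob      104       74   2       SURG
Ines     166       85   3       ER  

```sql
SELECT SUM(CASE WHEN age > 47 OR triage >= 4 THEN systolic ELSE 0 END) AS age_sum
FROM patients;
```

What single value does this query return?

793

patient=Carmen: ✗
patient=Wes: ✓ → 89
patient=Diego: ✗
patient=Zane: ✗
patient=Vik: ✗
patient=Noor: ✓ → 147
patient=Mira: ✓ → 163
patient=Tara: ✓ → 124
patient=Bob: ✓ → 104
patient=Ines: ✓ → 166
age_sum = 89 + 147 + 163 + 124 + 104 + 166 = 793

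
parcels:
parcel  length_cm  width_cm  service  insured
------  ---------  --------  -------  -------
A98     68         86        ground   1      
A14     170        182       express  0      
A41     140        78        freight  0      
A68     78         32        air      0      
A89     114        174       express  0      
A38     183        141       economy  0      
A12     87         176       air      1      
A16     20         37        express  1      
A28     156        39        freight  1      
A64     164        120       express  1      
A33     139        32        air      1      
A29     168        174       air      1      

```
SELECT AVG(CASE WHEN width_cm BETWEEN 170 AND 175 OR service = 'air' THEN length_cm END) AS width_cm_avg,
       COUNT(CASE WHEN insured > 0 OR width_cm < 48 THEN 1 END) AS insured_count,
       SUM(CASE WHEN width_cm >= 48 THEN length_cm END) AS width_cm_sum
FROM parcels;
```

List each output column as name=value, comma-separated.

width_cm_avg=117.2, insured_count=8, width_cm_sum=1094

[width_cm_avg: width_cm BETWEEN 170 AND 175 OR service = 'air']
parcel=A98: ✗
parcel=A14: ✗
parcel=A41: ✗
parcel=A68: ✓ → 78
parcel=A89: ✓ → 114
parcel=A38: ✗
parcel=A12: ✓ → 87
parcel=A16: ✗
parcel=A28: ✗
parcel=A64: ✗
parcel=A33: ✓ → 139
parcel=A29: ✓ → 168
width_cm_avg = (78 + 114 + 87 + 139 + 168) / 5 = 117.2
—
[insured_count: insured > 0 OR width_cm < 48]
parcel=A98: ✓ → 1
parcel=A14: ✗
parcel=A41: ✗
parcel=A68: ✓ → 1
parcel=A89: ✗
parcel=A38: ✗
parcel=A12: ✓ → 1
parcel=A16: ✓ → 1
parcel=A28: ✓ → 1
parcel=A64: ✓ → 1
parcel=A33: ✓ → 1
parcel=A29: ✓ → 1
insured_count = COUNT(1, 1, 1, 1, 1, 1, 1, 1) = 8
—
[width_cm_sum: width_cm >= 48]
parcel=A98: ✓ → 68
parcel=A14: ✓ → 170
parcel=A41: ✓ → 140
parcel=A68: ✗
parcel=A89: ✓ → 114
parcel=A38: ✓ → 183
parcel=A12: ✓ → 87
parcel=A16: ✗
parcel=A28: ✗
parcel=A64: ✓ → 164
parcel=A33: ✗
parcel=A29: ✓ → 168
width_cm_sum = 68 + 170 + 140 + 114 + 183 + 87 + 164 + 168 = 1094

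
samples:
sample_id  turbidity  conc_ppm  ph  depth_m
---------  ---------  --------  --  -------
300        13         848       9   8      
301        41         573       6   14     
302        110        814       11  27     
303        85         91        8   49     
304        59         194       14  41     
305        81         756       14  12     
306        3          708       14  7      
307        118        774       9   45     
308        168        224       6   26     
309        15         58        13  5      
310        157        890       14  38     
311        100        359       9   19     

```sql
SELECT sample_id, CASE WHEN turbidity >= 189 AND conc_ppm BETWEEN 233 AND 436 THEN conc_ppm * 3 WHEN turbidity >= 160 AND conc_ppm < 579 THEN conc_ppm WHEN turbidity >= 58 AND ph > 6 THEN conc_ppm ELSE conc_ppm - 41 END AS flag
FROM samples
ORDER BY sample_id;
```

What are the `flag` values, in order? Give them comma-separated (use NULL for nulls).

sample_id=300: ELSE → 807
sample_id=301: ELSE → 532
sample_id=302: turbidity >= 58 AND ph > 6 → 814
sample_id=303: turbidity >= 58 AND ph > 6 → 91
sample_id=304: turbidity >= 58 AND ph > 6 → 194
sample_id=305: turbidity >= 58 AND ph > 6 → 756
sample_id=306: ELSE → 667
sample_id=307: turbidity >= 58 AND ph > 6 → 774
sample_id=308: turbidity >= 160 AND conc_ppm < 579 → 224
sample_id=309: ELSE → 17
sample_id=310: turbidity >= 58 AND ph > 6 → 890
sample_id=311: turbidity >= 58 AND ph > 6 → 359

807, 532, 814, 91, 194, 756, 667, 774, 224, 17, 890, 359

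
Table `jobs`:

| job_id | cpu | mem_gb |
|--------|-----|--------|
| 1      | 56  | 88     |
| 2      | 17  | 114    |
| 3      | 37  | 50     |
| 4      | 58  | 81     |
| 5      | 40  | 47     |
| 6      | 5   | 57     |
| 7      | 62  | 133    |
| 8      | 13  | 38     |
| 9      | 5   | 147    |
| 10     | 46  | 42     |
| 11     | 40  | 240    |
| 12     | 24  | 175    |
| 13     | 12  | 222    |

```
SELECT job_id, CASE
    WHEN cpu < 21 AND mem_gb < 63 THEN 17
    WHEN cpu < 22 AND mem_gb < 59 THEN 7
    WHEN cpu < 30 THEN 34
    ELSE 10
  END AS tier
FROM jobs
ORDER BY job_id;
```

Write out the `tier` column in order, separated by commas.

job_id=1: ELSE → 10
job_id=2: cpu < 30 → 34
job_id=3: ELSE → 10
job_id=4: ELSE → 10
job_id=5: ELSE → 10
job_id=6: cpu < 21 AND mem_gb < 63 → 17
job_id=7: ELSE → 10
job_id=8: cpu < 21 AND mem_gb < 63 → 17
job_id=9: cpu < 30 → 34
job_id=10: ELSE → 10
job_id=11: ELSE → 10
job_id=12: cpu < 30 → 34
job_id=13: cpu < 30 → 34

10, 34, 10, 10, 10, 17, 10, 17, 34, 10, 10, 34, 34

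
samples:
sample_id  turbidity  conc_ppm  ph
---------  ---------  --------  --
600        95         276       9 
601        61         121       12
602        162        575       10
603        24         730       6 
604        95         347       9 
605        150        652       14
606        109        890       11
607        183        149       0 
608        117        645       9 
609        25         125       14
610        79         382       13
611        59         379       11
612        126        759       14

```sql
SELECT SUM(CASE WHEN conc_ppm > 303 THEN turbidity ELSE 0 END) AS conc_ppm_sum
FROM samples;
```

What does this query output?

sample_id=600: ✗
sample_id=601: ✗
sample_id=602: ✓ → 162
sample_id=603: ✓ → 24
sample_id=604: ✓ → 95
sample_id=605: ✓ → 150
sample_id=606: ✓ → 109
sample_id=607: ✗
sample_id=608: ✓ → 117
sample_id=609: ✗
sample_id=610: ✓ → 79
sample_id=611: ✓ → 59
sample_id=612: ✓ → 126
conc_ppm_sum = 162 + 24 + 95 + 150 + 109 + 117 + 79 + 59 + 126 = 921

921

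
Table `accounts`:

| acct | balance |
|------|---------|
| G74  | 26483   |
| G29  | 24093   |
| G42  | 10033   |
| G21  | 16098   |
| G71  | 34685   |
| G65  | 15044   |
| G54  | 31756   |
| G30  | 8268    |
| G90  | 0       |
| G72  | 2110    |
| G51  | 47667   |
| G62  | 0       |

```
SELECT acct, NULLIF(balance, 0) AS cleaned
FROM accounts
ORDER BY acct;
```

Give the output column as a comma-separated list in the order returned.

acct=G21: balance=16098 vs 0: differ → 16098
acct=G29: balance=24093 vs 0: differ → 24093
acct=G30: balance=8268 vs 0: differ → 8268
acct=G42: balance=10033 vs 0: differ → 10033
acct=G51: balance=47667 vs 0: differ → 47667
acct=G54: balance=31756 vs 0: differ → 31756
acct=G62: balance=0 vs 0: equal → NULL
acct=G65: balance=15044 vs 0: differ → 15044
acct=G71: balance=34685 vs 0: differ → 34685
acct=G72: balance=2110 vs 0: differ → 2110
acct=G74: balance=26483 vs 0: differ → 26483
acct=G90: balance=0 vs 0: equal → NULL

16098, 24093, 8268, 10033, 47667, 31756, NULL, 15044, 34685, 2110, 26483, NULL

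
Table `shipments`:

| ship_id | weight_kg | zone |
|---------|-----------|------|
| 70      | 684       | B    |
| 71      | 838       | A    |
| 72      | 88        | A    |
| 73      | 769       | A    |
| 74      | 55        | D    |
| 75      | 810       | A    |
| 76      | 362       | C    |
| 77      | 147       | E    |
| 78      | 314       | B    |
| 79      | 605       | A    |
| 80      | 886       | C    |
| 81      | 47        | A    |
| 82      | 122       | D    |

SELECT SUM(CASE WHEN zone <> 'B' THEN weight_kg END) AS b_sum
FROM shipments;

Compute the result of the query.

ship_id=70: ✗
ship_id=71: ✓ → 838
ship_id=72: ✓ → 88
ship_id=73: ✓ → 769
ship_id=74: ✓ → 55
ship_id=75: ✓ → 810
ship_id=76: ✓ → 362
ship_id=77: ✓ → 147
ship_id=78: ✗
ship_id=79: ✓ → 605
ship_id=80: ✓ → 886
ship_id=81: ✓ → 47
ship_id=82: ✓ → 122
b_sum = 838 + 88 + 769 + 55 + 810 + 362 + 147 + 605 + 886 + 47 + 122 = 4729

4729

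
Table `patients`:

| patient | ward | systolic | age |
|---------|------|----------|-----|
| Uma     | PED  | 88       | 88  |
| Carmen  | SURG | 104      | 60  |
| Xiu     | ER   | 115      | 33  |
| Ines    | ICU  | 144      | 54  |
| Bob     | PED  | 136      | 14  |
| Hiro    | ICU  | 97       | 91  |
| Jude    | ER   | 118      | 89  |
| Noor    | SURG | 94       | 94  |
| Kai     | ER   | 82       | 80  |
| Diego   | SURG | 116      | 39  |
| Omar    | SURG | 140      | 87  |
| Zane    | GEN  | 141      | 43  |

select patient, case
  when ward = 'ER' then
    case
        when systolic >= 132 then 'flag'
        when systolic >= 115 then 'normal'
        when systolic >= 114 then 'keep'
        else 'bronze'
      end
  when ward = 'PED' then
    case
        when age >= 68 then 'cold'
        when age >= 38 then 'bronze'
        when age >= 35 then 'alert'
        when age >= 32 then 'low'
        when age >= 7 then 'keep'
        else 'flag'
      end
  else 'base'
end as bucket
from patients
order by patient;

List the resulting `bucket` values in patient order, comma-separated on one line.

keep, base, base, base, base, normal, bronze, base, base, cold, normal, base

patient=Bob: ward='PED' → inner[age >= 7] → keep
patient=Carmen: ward='SURG' → outer ELSE → base
patient=Diego: ward='SURG' → outer ELSE → base
patient=Hiro: ward='ICU' → outer ELSE → base
patient=Ines: ward='ICU' → outer ELSE → base
patient=Jude: ward='ER' → inner[systolic >= 115] → normal
patient=Kai: ward='ER' → inner[ELSE] → bronze
patient=Noor: ward='SURG' → outer ELSE → base
patient=Omar: ward='SURG' → outer ELSE → base
patient=Uma: ward='PED' → inner[age >= 68] → cold
patient=Xiu: ward='ER' → inner[systolic >= 115] → normal
patient=Zane: ward='GEN' → outer ELSE → base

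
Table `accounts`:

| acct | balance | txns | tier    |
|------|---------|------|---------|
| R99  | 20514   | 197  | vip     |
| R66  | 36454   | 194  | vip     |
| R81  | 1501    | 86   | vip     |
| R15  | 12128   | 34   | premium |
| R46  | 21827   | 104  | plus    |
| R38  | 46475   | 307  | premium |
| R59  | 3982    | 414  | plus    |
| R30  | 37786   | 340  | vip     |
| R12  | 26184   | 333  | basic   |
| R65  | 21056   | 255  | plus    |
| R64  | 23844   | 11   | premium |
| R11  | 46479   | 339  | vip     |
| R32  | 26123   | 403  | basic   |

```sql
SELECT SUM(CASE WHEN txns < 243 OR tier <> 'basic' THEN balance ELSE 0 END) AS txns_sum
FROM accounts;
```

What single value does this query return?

acct=R99: ✓ → 20514
acct=R66: ✓ → 36454
acct=R81: ✓ → 1501
acct=R15: ✓ → 12128
acct=R46: ✓ → 21827
acct=R38: ✓ → 46475
acct=R59: ✓ → 3982
acct=R30: ✓ → 37786
acct=R12: ✗
acct=R65: ✓ → 21056
acct=R64: ✓ → 23844
acct=R11: ✓ → 46479
acct=R32: ✗
txns_sum = 20514 + 36454 + 1501 + 12128 + 21827 + 46475 + 3982 + 37786 + 21056 + 23844 + 46479 = 272046

272046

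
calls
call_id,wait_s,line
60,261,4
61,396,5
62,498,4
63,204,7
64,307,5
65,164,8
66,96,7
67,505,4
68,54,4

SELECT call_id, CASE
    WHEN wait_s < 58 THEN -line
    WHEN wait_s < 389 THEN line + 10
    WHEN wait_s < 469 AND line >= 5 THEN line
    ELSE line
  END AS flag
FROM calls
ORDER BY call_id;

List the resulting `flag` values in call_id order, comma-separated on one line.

call_id=60: wait_s < 389 → 14
call_id=61: wait_s < 469 AND line >= 5 → 5
call_id=62: ELSE → 4
call_id=63: wait_s < 389 → 17
call_id=64: wait_s < 389 → 15
call_id=65: wait_s < 389 → 18
call_id=66: wait_s < 389 → 17
call_id=67: ELSE → 4
call_id=68: wait_s < 58 → -4

14, 5, 4, 17, 15, 18, 17, 4, -4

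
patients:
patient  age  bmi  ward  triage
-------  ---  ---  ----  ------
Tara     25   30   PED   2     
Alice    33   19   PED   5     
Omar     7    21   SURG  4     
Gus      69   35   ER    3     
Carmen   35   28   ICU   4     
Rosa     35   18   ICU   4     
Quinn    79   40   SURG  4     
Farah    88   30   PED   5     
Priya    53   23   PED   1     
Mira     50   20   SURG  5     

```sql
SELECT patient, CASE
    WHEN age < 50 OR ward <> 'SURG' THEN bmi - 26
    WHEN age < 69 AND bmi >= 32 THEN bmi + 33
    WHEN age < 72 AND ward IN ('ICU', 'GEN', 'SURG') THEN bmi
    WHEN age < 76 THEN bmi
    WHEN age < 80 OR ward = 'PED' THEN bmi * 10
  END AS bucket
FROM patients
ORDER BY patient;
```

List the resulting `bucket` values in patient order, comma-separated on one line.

-7, 2, 4, 9, 20, -5, -3, 400, -8, 4

patient=Alice: age < 50 OR ward <> 'SURG' → -7
patient=Carmen: age < 50 OR ward <> 'SURG' → 2
patient=Farah: age < 50 OR ward <> 'SURG' → 4
patient=Gus: age < 50 OR ward <> 'SURG' → 9
patient=Mira: age < 72 AND ward IN ('ICU', 'GEN', 'SURG') → 20
patient=Omar: age < 50 OR ward <> 'SURG' → -5
patient=Priya: age < 50 OR ward <> 'SURG' → -3
patient=Quinn: age < 80 OR ward = 'PED' → 400
patient=Rosa: age < 50 OR ward <> 'SURG' → -8
patient=Tara: age < 50 OR ward <> 'SURG' → 4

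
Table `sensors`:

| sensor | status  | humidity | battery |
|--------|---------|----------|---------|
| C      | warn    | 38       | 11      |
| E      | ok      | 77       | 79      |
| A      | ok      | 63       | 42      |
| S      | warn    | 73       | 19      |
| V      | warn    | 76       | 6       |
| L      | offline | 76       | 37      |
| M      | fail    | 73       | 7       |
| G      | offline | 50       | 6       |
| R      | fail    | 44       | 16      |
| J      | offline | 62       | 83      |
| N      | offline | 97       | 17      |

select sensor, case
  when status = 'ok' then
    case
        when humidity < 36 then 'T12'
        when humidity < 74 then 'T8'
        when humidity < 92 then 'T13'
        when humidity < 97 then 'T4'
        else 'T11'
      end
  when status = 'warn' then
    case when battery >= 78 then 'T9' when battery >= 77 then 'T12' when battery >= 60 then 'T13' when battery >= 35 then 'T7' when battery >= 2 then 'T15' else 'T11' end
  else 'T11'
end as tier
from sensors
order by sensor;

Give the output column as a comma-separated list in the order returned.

T8, T15, T13, T11, T11, T11, T11, T11, T11, T15, T15

sensor=A: status='ok' → inner[humidity < 74] → T8
sensor=C: status='warn' → inner[battery >= 2] → T15
sensor=E: status='ok' → inner[humidity < 92] → T13
sensor=G: status='offline' → outer ELSE → T11
sensor=J: status='offline' → outer ELSE → T11
sensor=L: status='offline' → outer ELSE → T11
sensor=M: status='fail' → outer ELSE → T11
sensor=N: status='offline' → outer ELSE → T11
sensor=R: status='fail' → outer ELSE → T11
sensor=S: status='warn' → inner[battery >= 2] → T15
sensor=V: status='warn' → inner[battery >= 2] → T15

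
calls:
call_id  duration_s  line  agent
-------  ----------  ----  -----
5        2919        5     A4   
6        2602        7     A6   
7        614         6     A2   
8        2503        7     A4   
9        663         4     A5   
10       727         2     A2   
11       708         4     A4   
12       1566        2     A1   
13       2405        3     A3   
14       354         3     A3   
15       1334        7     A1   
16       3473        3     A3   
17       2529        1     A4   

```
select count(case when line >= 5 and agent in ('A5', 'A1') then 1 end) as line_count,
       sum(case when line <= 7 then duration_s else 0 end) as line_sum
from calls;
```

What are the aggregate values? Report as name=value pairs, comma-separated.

line_count=1, line_sum=22397

[line_count: line >= 5 and agent in ('A5', 'A1')]
call_id=5: ✗
call_id=6: ✗
call_id=7: ✗
call_id=8: ✗
call_id=9: ✗
call_id=10: ✗
call_id=11: ✗
call_id=12: ✗
call_id=13: ✗
call_id=14: ✗
call_id=15: ✓ → 1
call_id=16: ✗
call_id=17: ✗
line_count = COUNT(1) = 1
—
[line_sum: line <= 7]
call_id=5: ✓ → 2919
call_id=6: ✓ → 2602
call_id=7: ✓ → 614
call_id=8: ✓ → 2503
call_id=9: ✓ → 663
call_id=10: ✓ → 727
call_id=11: ✓ → 708
call_id=12: ✓ → 1566
call_id=13: ✓ → 2405
call_id=14: ✓ → 354
call_id=15: ✓ → 1334
call_id=16: ✓ → 3473
call_id=17: ✓ → 2529
line_sum = 2919 + 2602 + 614 + 2503 + 663 + 727 + 708 + 1566 + 2405 + 354 + 1334 + 3473 + 2529 = 22397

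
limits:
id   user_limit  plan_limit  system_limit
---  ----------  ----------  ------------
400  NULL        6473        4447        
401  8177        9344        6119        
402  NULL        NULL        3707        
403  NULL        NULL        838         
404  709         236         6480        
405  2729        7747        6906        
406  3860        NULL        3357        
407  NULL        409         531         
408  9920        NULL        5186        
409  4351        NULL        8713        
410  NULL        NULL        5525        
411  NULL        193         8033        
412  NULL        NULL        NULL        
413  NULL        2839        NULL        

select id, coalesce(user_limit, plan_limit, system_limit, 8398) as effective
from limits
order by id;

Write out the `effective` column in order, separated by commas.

id=400: user_limit=NULL, plan_limit=6473 → 6473
id=401: user_limit=8177 → 8177
id=402: user_limit=NULL, plan_limit=NULL, system_limit=3707 → 3707
id=403: user_limit=NULL, plan_limit=NULL, system_limit=838 → 838
id=404: user_limit=709 → 709
id=405: user_limit=2729 → 2729
id=406: user_limit=3860 → 3860
id=407: user_limit=NULL, plan_limit=409 → 409
id=408: user_limit=9920 → 9920
id=409: user_limit=4351 → 4351
id=410: user_limit=NULL, plan_limit=NULL, system_limit=5525 → 5525
id=411: user_limit=NULL, plan_limit=193 → 193
id=412: user_limit=NULL, plan_limit=NULL, system_limit=NULL, → literal 8398 → 8398
id=413: user_limit=NULL, plan_limit=2839 → 2839

6473, 8177, 3707, 838, 709, 2729, 3860, 409, 9920, 4351, 5525, 193, 8398, 2839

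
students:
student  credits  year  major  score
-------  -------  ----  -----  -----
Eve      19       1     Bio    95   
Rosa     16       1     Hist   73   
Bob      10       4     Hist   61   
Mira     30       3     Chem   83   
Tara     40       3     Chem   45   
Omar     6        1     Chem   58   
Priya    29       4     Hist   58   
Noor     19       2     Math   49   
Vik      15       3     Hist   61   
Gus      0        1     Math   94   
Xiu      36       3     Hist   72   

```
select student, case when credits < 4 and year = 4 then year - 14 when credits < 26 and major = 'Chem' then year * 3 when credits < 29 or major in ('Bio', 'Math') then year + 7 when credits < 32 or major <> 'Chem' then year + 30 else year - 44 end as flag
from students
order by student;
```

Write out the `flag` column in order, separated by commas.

student=Bob: credits < 29 or major in ('Bio', 'Math') → 11
student=Eve: credits < 29 or major in ('Bio', 'Math') → 8
student=Gus: credits < 29 or major in ('Bio', 'Math') → 8
student=Mira: credits < 32 or major <> 'Chem' → 33
student=Noor: credits < 29 or major in ('Bio', 'Math') → 9
student=Omar: credits < 26 and major = 'Chem' → 3
student=Priya: credits < 32 or major <> 'Chem' → 34
student=Rosa: credits < 29 or major in ('Bio', 'Math') → 8
student=Tara: ELSE → -41
student=Vik: credits < 29 or major in ('Bio', 'Math') → 10
student=Xiu: credits < 32 or major <> 'Chem' → 33

11, 8, 8, 33, 9, 3, 34, 8, -41, 10, 33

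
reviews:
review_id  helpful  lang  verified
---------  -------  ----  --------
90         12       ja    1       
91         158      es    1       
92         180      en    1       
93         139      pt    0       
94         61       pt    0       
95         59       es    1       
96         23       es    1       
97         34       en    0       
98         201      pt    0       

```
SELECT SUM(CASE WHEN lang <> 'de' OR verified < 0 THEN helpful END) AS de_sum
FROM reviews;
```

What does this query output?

review_id=90: ✓ → 12
review_id=91: ✓ → 158
review_id=92: ✓ → 180
review_id=93: ✓ → 139
review_id=94: ✓ → 61
review_id=95: ✓ → 59
review_id=96: ✓ → 23
review_id=97: ✓ → 34
review_id=98: ✓ → 201
de_sum = 12 + 158 + 180 + 139 + 61 + 59 + 23 + 34 + 201 = 867

867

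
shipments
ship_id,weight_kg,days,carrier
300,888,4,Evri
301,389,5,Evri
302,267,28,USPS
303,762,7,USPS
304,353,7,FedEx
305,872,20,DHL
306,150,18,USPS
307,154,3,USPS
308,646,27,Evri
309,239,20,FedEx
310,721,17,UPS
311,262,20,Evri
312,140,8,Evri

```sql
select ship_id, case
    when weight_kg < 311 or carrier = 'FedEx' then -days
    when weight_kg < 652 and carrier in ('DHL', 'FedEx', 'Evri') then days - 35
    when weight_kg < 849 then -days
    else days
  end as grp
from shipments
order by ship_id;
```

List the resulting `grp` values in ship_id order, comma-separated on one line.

4, -30, -28, -7, -7, 20, -18, -3, -8, -20, -17, -20, -8

ship_id=300: ELSE → 4
ship_id=301: weight_kg < 652 and carrier in ('DHL', 'FedEx', 'Evri') → -30
ship_id=302: weight_kg < 311 or carrier = 'FedEx' → -28
ship_id=303: weight_kg < 849 → -7
ship_id=304: weight_kg < 311 or carrier = 'FedEx' → -7
ship_id=305: ELSE → 20
ship_id=306: weight_kg < 311 or carrier = 'FedEx' → -18
ship_id=307: weight_kg < 311 or carrier = 'FedEx' → -3
ship_id=308: weight_kg < 652 and carrier in ('DHL', 'FedEx', 'Evri') → -8
ship_id=309: weight_kg < 311 or carrier = 'FedEx' → -20
ship_id=310: weight_kg < 849 → -17
ship_id=311: weight_kg < 311 or carrier = 'FedEx' → -20
ship_id=312: weight_kg < 311 or carrier = 'FedEx' → -8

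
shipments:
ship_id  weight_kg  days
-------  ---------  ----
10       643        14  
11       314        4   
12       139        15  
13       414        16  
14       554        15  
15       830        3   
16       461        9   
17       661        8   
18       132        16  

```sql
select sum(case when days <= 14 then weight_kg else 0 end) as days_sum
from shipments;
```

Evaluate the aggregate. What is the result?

2909

ship_id=10: ✓ → 643
ship_id=11: ✓ → 314
ship_id=12: ✗
ship_id=13: ✗
ship_id=14: ✗
ship_id=15: ✓ → 830
ship_id=16: ✓ → 461
ship_id=17: ✓ → 661
ship_id=18: ✗
days_sum = 643 + 314 + 830 + 461 + 661 = 2909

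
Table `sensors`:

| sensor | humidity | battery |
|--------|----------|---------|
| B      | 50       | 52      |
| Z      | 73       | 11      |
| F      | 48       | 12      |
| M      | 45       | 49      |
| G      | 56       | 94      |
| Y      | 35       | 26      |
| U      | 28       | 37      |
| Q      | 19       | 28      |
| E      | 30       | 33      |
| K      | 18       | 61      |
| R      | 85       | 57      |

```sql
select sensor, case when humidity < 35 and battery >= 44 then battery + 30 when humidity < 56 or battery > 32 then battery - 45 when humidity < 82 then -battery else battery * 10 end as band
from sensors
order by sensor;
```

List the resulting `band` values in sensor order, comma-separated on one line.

7, -12, -33, 49, 91, 4, -17, 12, -8, -19, -11

sensor=B: humidity < 56 or battery > 32 → 7
sensor=E: humidity < 56 or battery > 32 → -12
sensor=F: humidity < 56 or battery > 32 → -33
sensor=G: humidity < 56 or battery > 32 → 49
sensor=K: humidity < 35 and battery >= 44 → 91
sensor=M: humidity < 56 or battery > 32 → 4
sensor=Q: humidity < 56 or battery > 32 → -17
sensor=R: humidity < 56 or battery > 32 → 12
sensor=U: humidity < 56 or battery > 32 → -8
sensor=Y: humidity < 56 or battery > 32 → -19
sensor=Z: humidity < 82 → -11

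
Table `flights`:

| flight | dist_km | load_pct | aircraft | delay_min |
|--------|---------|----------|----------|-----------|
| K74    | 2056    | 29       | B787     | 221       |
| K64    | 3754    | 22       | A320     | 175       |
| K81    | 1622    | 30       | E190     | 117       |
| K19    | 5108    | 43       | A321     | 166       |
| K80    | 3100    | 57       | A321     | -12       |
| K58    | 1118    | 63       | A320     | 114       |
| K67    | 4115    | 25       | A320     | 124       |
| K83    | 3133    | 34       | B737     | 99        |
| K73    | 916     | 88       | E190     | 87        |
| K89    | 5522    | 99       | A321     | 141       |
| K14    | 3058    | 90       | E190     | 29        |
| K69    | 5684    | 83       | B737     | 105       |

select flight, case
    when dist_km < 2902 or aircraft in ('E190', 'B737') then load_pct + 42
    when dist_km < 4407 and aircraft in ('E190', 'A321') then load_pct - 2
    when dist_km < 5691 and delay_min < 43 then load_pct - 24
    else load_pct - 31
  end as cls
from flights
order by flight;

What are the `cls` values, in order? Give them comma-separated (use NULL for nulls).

132, 12, 105, -9, -6, 125, 130, 71, 55, 72, 76, 68

flight=K14: dist_km < 2902 or aircraft in ('E190', 'B737') → 132
flight=K19: ELSE → 12
flight=K58: dist_km < 2902 or aircraft in ('E190', 'B737') → 105
flight=K64: ELSE → -9
flight=K67: ELSE → -6
flight=K69: dist_km < 2902 or aircraft in ('E190', 'B737') → 125
flight=K73: dist_km < 2902 or aircraft in ('E190', 'B737') → 130
flight=K74: dist_km < 2902 or aircraft in ('E190', 'B737') → 71
flight=K80: dist_km < 4407 and aircraft in ('E190', 'A321') → 55
flight=K81: dist_km < 2902 or aircraft in ('E190', 'B737') → 72
flight=K83: dist_km < 2902 or aircraft in ('E190', 'B737') → 76
flight=K89: ELSE → 68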